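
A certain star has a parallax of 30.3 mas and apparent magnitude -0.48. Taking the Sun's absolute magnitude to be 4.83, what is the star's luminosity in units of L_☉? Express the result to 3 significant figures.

d = 1/p = 1000/30.3 mas = 33.00 pc
M = m − 5 log₁₀ d + 5 = -0.48 − 5·1.5186 + 5 = -3.073
M − M_☉ = -3.073 − 4.83 = -7.903
L/L_☉ = 10^(−0.4 × -7.903) = 1449

L/L_☉ ≈ 1450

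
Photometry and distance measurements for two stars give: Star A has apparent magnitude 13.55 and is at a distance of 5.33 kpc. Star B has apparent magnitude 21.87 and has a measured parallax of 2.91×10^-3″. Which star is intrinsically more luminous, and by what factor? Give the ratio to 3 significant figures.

Star A: d = 5.33 kpc = 5330 pc
Star A: M = m − 5 log₁₀ d + 5 = 13.55 − 5·3.7267 + 5 = -0.084
Star B: d = 1/p = 1/2.91×10^-3″ = 343.6 pc
Star B: M = m − 5 log₁₀ d + 5 = 21.87 − 5·2.5361 + 5 = 14.189
ΔM = M_A − M_B = -0.084 − (14.189) = -14.273; smaller M is more luminous → Star A.
L ratio = 10^(0.4 |ΔM|) = 10^5.709 = 512000

Star A is more luminous, by a factor of 512000.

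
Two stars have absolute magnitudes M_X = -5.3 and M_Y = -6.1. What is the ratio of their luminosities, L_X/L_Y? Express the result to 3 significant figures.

ΔM = M_X − M_Y = 0.8
L_X/L_Y = 10^(−0.4 ΔM) = 10^-0.320 = 0.4786

L_X/L_Y ≈ 0.479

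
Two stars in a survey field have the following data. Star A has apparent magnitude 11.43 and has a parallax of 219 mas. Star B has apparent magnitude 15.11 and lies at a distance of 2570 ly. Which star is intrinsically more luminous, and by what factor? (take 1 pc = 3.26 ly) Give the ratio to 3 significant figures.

Star A: p = 219 mas = 0.219″ → d = 1/p = 4.566 pc
Star A: M = m − 5 log₁₀ d + 5 = 11.43 − 5·0.6596 + 5 = 13.132
Star B: d = 2570 ly / 3.26 = 788.3 pc
Star B: M = m − 5 log₁₀ d + 5 = 15.11 − 5·2.8967 + 5 = 5.626
ΔM = M_A − M_B = 13.132 − (5.626) = 7.506; smaller M is more luminous → Star B.
L ratio = 10^(0.4 |ΔM|) = 10^3.002 = 1005

Star B is more luminous, by a factor of 1010.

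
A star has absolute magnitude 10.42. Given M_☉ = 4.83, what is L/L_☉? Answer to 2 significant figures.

M − M_☉ = 10.42 − 4.83 = 5.590
L/L_☉ = 10^(−0.4 (M − M_☉)) = 10^-2.236 = 5.808×10^-3

L/L_☉ ≈ 5.8×10^-3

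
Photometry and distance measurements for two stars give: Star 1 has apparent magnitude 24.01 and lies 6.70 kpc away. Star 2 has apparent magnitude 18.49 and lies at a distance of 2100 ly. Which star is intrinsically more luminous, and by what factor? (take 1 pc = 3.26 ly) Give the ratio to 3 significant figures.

Star 2 is more luminous, by a factor of 1.49.

Star 1: d = 6.70 kpc = 6700 pc
Star 1: M = m − 5 log₁₀ d + 5 = 24.01 − 5·3.8261 + 5 = 9.880
Star 2: d = 2100 ly / 3.26 = 644.2 pc
Star 2: M = m − 5 log₁₀ d + 5 = 18.49 − 5·2.8090 + 5 = 9.445
ΔM = M_1 − M_2 = 9.880 − (9.445) = 0.435; smaller M is more luminous → Star 2.
L ratio = 10^(0.4 |ΔM|) = 10^0.174 = 1.492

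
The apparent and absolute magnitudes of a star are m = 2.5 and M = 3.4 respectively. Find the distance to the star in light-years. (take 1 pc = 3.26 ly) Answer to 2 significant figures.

Distance modulus: m − M = 2.5 − (3.4) = -0.900
m − M = 5 log₁₀ d − 5
log₁₀ d = (m − M)/5 + 1 = 0.8200
d = 10^0.8200 = 6.607 pc
= 21.54 ly

d ≈ 22 ly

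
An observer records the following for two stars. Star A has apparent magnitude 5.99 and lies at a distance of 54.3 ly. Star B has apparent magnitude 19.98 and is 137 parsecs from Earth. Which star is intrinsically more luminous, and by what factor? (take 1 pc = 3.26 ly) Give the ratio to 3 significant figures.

Star A: d = 54.3 ly / 3.26 = 16.66 pc
Star A: M = m − 5 log₁₀ d + 5 = 5.99 − 5·1.2216 + 5 = 4.882
Star B: M = m − 5 log₁₀ d + 5 = 19.98 − 5·2.1367 + 5 = 14.296
ΔM = M_A − M_B = 4.882 − (14.296) = -9.414; smaller M is more luminous → Star A.
L ratio = 10^(0.4 |ΔM|) = 10^3.766 = 5831

Star A is more luminous, by a factor of 5830.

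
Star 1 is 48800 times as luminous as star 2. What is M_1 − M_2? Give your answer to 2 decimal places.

Pogson: ΔM = −2.5 log₁₀(ratio) = −2.5 log₁₀(48800) = −2.5 × 4.6884 = -11.721
Star 1 is brighter, so it has the smaller magnitude: the difference is negative.

M_1 − M_2 ≈ -11.72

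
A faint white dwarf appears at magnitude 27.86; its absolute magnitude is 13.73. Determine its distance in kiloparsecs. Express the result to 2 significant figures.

Distance modulus: m − M = 27.86 − (13.73) = 14.130
m − M = 5 log₁₀ d − 5
log₁₀ d = (m − M)/5 + 1 = 3.8260
d = 10^3.8260 = 6699 pc
= 6.699 kpc

d ≈ 6.7 kpc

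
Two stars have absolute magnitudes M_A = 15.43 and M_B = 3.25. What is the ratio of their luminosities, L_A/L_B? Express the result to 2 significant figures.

ΔM = M_A − M_B = 12.18
L_A/L_B = 10^(−0.4 ΔM) = 10^-4.872 = 1.343×10^-5

L_A/L_B ≈ 1.3×10^-5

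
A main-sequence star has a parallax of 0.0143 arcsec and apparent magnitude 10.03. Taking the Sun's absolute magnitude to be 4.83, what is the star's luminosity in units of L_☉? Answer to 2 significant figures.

L/L_☉ ≈ 0.41

d = 1/p = 1/0.0143″ = 69.93 pc
M = m − 5 log₁₀ d + 5 = 10.03 − 5·1.8447 + 5 = 5.807
M − M_☉ = 5.807 − 4.83 = 0.977
L/L_☉ = 10^(−0.4 × 0.977) = 0.4068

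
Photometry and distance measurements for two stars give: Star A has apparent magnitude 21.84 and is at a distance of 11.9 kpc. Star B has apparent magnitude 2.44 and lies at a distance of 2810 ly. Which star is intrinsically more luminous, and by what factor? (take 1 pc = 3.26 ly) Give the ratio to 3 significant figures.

Star A: d = 11.9 kpc = 11900 pc
Star A: M = m − 5 log₁₀ d + 5 = 21.84 − 5·4.0755 + 5 = 6.462
Star B: d = 2810 ly / 3.26 = 862.0 pc
Star B: M = m − 5 log₁₀ d + 5 = 2.44 − 5·2.9355 + 5 = -7.237
ΔM = M_A − M_B = 6.462 − (-7.237) = 13.700; smaller M is more luminous → Star B.
L ratio = 10^(0.4 |ΔM|) = 10^5.480 = 301900

Star B is more luminous, by a factor of 302000.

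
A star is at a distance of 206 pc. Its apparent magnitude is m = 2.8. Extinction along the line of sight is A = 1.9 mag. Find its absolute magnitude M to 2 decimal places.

5 log₁₀(d/10 pc) = 5 log₁₀(206.0) − 5 = 6.569
M = m − 5 log₁₀(d/10) − A = 2.8 − 6.569 − 1.9 = -5.669

M ≈ -5.67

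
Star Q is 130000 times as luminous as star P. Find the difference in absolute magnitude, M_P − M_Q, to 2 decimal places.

M_P − M_Q ≈ 12.78

Pogson: ΔM = −2.5 log₁₀(ratio) = −2.5 log₁₀(130000) = −2.5 × 5.1139 = -12.785
Star Q is brighter so has the smaller magnitude: M_P − M_Q is positive.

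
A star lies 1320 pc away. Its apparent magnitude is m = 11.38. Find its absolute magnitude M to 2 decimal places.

5 log₁₀(d/10 pc) = 5 log₁₀(1320) − 5 = 10.603
M = m − 5 log₁₀(d/10) = 11.38 − 10.603 = 0.777

M ≈ 0.78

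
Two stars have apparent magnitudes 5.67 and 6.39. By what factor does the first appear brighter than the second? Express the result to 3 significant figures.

Magnitude difference = -0.72
Flux ratio = 10^(−0.4 Δm) = 10^(−0.4 × -0.72) = 10^0.288 = 1.941

1.94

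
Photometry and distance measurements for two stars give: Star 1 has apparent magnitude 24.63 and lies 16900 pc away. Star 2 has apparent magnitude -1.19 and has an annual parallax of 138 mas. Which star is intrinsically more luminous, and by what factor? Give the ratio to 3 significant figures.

Star 1: M = m − 5 log₁₀ d + 5 = 24.63 − 5·4.2279 + 5 = 8.491
Star 2: p = 138 mas = 0.138″ → d = 1/p = 7.246 pc
Star 2: M = m − 5 log₁₀ d + 5 = -1.19 − 5·0.8601 + 5 = -0.491
ΔM = M_1 − M_2 = 8.491 − (-0.491) = 8.981; smaller M is more luminous → Star 2.
L ratio = 10^(0.4 |ΔM|) = 10^3.592 = 3913

Star 2 is more luminous, by a factor of 3910.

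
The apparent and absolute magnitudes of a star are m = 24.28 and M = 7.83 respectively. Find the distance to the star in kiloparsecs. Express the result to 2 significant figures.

d ≈ 19 kpc

Distance modulus: m − M = 24.28 − (7.83) = 16.450
m − M = 5 log₁₀ d − 5
log₁₀ d = (m − M)/5 + 1 = 4.2900
d = 10^4.2900 = 19500 pc
= 19.50 kpc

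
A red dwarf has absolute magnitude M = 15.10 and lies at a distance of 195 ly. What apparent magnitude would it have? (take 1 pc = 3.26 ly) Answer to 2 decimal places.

m ≈ 18.98

d = 195 ly / 3.26 = 59.82 pc
m = M + 5 log₁₀ d − 5 = 15.10 + 5·1.7768 − 5 = 18.984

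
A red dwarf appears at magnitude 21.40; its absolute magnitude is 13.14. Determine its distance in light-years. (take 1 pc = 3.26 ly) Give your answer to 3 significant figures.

d ≈ 1460 ly

Distance modulus: m − M = 21.40 − (13.14) = 8.260
m − M = 5 log₁₀ d − 5
log₁₀ d = (m − M)/5 + 1 = 2.6520
d = 10^2.6520 = 448.7 pc
= 1463 ly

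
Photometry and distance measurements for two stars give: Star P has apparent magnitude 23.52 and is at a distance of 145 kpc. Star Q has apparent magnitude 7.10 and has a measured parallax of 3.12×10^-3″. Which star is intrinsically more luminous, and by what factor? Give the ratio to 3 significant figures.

Star Q is more luminous, by a factor of 18.1.

Star P: d = 145 kpc = 145000 pc
Star P: M = m − 5 log₁₀ d + 5 = 23.52 − 5·5.1614 + 5 = 2.713
Star Q: d = 1/p = 1/3.12×10^-3″ = 320.5 pc
Star Q: M = m − 5 log₁₀ d + 5 = 7.10 − 5·2.5058 + 5 = -0.429
ΔM = M_P − M_Q = 2.713 − (-0.429) = 3.142; smaller M is more luminous → Star Q.
L ratio = 10^(0.4 |ΔM|) = 10^1.257 = 18.07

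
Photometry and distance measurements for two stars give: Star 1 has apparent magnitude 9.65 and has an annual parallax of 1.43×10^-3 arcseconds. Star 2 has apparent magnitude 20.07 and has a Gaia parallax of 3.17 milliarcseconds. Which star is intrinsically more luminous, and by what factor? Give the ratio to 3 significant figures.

Star 1: d = 1/p = 1/1.43×10^-3″ = 699.3 pc
Star 1: M = m − 5 log₁₀ d + 5 = 9.65 − 5·2.8447 + 5 = 0.427
Star 2: p = 3.17 mas = 3.17×10^-3″ → d = 1/p = 315.5 pc
Star 2: M = m − 5 log₁₀ d + 5 = 20.07 − 5·2.4989 + 5 = 12.575
ΔM = M_1 − M_2 = 0.427 − (12.575) = -12.149; smaller M is more luminous → Star 1.
L ratio = 10^(0.4 |ΔM|) = 10^4.859 = 72350

Star 1 is more luminous, by a factor of 72400.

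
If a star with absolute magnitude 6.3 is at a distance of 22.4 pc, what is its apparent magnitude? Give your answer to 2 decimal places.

m ≈ 8.05

m = M + 5 log₁₀ d − 5 = 6.3 + 5·1.3502 − 5 = 8.051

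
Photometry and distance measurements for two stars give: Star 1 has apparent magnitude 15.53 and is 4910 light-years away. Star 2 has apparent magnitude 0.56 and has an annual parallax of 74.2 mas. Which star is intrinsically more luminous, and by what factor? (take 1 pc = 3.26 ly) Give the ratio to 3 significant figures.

Star 2 is more luminous, by a factor of 77.9.

Star 1: d = 4910 ly / 3.26 = 1506 pc
Star 1: M = m − 5 log₁₀ d + 5 = 15.53 − 5·3.1779 + 5 = 4.641
Star 2: p = 74.2 mas = 0.0742″ → d = 1/p = 13.48 pc
Star 2: M = m − 5 log₁₀ d + 5 = 0.56 − 5·1.1296 + 5 = -0.088
ΔM = M_1 − M_2 = 4.641 − (-0.088) = 4.729; smaller M is more luminous → Star 2.
L ratio = 10^(0.4 |ΔM|) = 10^1.891 = 77.89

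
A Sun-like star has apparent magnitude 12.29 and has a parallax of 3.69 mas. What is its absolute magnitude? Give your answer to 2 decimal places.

M ≈ 5.13

p = 3.69 mas = 3.69×10^-3″ → d = 1/p = 271.0 pc
5 log₁₀(d/10 pc) = 5 log₁₀(271.0) − 5 = 7.165
M = m − 5 log₁₀(d/10) = 12.29 − 7.165 = 5.125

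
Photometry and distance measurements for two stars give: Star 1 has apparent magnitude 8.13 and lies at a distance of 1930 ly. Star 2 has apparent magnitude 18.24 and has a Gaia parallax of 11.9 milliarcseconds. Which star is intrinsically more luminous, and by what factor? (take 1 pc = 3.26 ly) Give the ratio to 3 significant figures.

Star 1 is more luminous, by a factor of 549000.

Star 1: d = 1930 ly / 3.26 = 592.0 pc
Star 1: M = m − 5 log₁₀ d + 5 = 8.13 − 5·2.7723 + 5 = -0.732
Star 2: p = 11.9 mas = 0.0119″ → d = 1/p = 84.03 pc
Star 2: M = m − 5 log₁₀ d + 5 = 18.24 − 5·1.9245 + 5 = 13.618
ΔM = M_1 − M_2 = -0.732 − (13.618) = -14.349; smaller M is more luminous → Star 1.
L ratio = 10^(0.4 |ΔM|) = 10^5.740 = 549300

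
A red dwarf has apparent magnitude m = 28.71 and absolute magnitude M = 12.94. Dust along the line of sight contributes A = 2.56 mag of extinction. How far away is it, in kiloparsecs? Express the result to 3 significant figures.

m − M = 5 log₁₀(d/10 pc) + A  ⇒  28.71 − (12.94) − 2.56 = 5 log₁₀(d/10)
13.210 = 5 log₁₀(d/10)
log₁₀ d = (m − M − A)/5 + 1 = 3.6420
d = 10^3.6420 = 4385 pc
= 4.385 kpc

d ≈ 4.39 kpc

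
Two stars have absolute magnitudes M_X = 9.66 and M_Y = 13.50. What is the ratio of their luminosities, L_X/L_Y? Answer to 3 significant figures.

ΔM = M_X − M_Y = -3.84
L_X/L_Y = 10^(−0.4 ΔM) = 10^1.536 = 34.36

L_X/L_Y ≈ 34.4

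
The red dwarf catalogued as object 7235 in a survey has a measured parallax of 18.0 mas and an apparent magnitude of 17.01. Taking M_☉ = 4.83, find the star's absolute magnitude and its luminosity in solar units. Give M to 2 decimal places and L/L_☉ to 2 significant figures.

M ≈ 13.29; L/L_☉ ≈ 4.1×10^-4

d = 1/p = 1000/18.0 mas = 55.56 pc
M = m − 5 log₁₀ d + 5 = 17.01 − 5·1.7447 + 5 = 13.286
M − M_☉ = 13.286 − 4.83 = 8.456
L/L_☉ = 10^(−0.4 × 8.456) = 4.144×10^-4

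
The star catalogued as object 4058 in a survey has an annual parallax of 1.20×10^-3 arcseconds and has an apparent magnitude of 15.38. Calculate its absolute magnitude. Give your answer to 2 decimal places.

M ≈ 5.78

d = 1/p = 1/1.20×10^-3″ = 833.3 pc
5 log₁₀(d/10 pc) = 5 log₁₀(833.3) − 5 = 9.604
M = m − 5 log₁₀(d/10) = 15.38 − 9.604 = 5.776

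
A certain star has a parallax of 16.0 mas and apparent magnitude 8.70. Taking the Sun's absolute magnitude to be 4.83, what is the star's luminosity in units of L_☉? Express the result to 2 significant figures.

L/L_☉ ≈ 1.1

d = 1/p = 1000/16.0 mas = 62.50 pc
M = m − 5 log₁₀ d + 5 = 8.70 − 5·1.7959 + 5 = 4.721
M − M_☉ = 4.721 − 4.83 = -0.109
L/L_☉ = 10^(−0.4 × -0.109) = 1.106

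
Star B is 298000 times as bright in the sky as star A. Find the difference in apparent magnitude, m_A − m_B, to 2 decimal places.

Pogson: Δm = −2.5 log₁₀(ratio) = −2.5 log₁₀(298000) = −2.5 × 5.4742 = -13.686
Star B is brighter so has the smaller magnitude: m_A − m_B is positive.

m_A − m_B ≈ 13.69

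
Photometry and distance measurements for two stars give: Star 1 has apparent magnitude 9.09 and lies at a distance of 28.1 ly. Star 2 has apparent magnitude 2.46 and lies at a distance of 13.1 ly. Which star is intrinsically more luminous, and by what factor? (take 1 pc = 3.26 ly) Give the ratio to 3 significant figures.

Star 2 is more luminous, by a factor of 97.5.

Star 1: d = 28.1 ly / 3.26 = 8.620 pc
Star 1: M = m − 5 log₁₀ d + 5 = 9.09 − 5·0.9355 + 5 = 9.413
Star 2: d = 13.1 ly / 3.26 = 4.018 pc
Star 2: M = m − 5 log₁₀ d + 5 = 2.46 − 5·0.6041 + 5 = 4.440
ΔM = M_1 − M_2 = 9.413 − (4.440) = 4.973; smaller M is more luminous → Star 2.
L ratio = 10^(0.4 |ΔM|) = 10^1.989 = 97.53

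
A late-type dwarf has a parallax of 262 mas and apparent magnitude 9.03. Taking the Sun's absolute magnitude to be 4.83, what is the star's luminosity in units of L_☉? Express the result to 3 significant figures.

d = 1/p = 1000/262 mas = 3.817 pc
M = m − 5 log₁₀ d + 5 = 9.03 − 5·0.5817 + 5 = 11.122
M − M_☉ = 11.122 − 4.83 = 6.292
L/L_☉ = 10^(−0.4 × 6.292) = 3.044×10^-3

L/L_☉ ≈ 3.04×10^-3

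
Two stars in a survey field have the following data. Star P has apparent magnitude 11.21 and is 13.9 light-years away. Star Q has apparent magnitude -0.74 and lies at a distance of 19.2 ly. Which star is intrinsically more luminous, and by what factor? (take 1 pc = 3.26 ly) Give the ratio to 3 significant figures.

Star P: d = 13.9 ly / 3.26 = 4.264 pc
Star P: M = m − 5 log₁₀ d + 5 = 11.21 − 5·0.6298 + 5 = 13.061
Star Q: d = 19.2 ly / 3.26 = 5.890 pc
Star Q: M = m − 5 log₁₀ d + 5 = -0.74 − 5·0.7701 + 5 = 0.410
ΔM = M_P − M_Q = 13.061 − (0.410) = 12.651; smaller M is more luminous → Star Q.
L ratio = 10^(0.4 |ΔM|) = 10^5.061 = 115000

Star Q is more luminous, by a factor of 115000.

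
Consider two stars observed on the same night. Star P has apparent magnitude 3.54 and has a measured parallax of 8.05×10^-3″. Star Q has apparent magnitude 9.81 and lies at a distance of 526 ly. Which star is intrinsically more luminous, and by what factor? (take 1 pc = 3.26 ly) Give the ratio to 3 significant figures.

Star P: d = 1/p = 1/8.05×10^-3″ = 124.2 pc
Star P: M = m − 5 log₁₀ d + 5 = 3.54 − 5·2.0942 + 5 = -1.931
Star Q: d = 526 ly / 3.26 = 161.3 pc
Star Q: M = m − 5 log₁₀ d + 5 = 9.81 − 5·2.2078 + 5 = 3.771
ΔM = M_P − M_Q = -1.931 − (3.771) = -5.702; smaller M is more luminous → Star P.
L ratio = 10^(0.4 |ΔM|) = 10^2.281 = 190.9

Star P is more luminous, by a factor of 191.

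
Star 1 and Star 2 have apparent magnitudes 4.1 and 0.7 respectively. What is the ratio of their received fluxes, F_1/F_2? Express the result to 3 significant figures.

F_1/F_2 ≈ 0.0437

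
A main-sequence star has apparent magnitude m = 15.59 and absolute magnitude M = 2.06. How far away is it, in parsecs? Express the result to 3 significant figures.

μ = m − M = 13.530
m − M = 5 log₁₀ d − 5
log₁₀ d = (m − M)/5 + 1 = 3.7060
d = 10^3.7060 = 5082 pc

d ≈ 5080 pc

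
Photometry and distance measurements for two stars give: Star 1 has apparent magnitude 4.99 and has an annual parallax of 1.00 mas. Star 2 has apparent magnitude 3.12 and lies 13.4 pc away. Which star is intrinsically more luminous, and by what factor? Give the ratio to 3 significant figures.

Star 1 is more luminous, by a factor of 995.

Star 1: p = 1.00 mas = 1.00×10^-3″ → d = 1/p = 1000 pc
Star 1: M = m − 5 log₁₀ d + 5 = 4.99 − 5·3.0000 + 5 = -5.010
Star 2: M = m − 5 log₁₀ d + 5 = 3.12 − 5·1.1271 + 5 = 2.484
ΔM = M_1 − M_2 = -5.010 − (2.484) = -7.494; smaller M is more luminous → Star 1.
L ratio = 10^(0.4 |ΔM|) = 10^2.998 = 994.9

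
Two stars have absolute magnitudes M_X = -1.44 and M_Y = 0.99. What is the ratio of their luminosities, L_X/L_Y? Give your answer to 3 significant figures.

L_X/L_Y ≈ 9.38

ΔM = M_X − M_Y = -2.43
L_X/L_Y = 10^(−0.4 ΔM) = 10^0.972 = 9.376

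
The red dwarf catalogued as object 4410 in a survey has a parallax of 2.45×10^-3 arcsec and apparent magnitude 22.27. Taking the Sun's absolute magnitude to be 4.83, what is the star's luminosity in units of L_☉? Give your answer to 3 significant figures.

L/L_☉ ≈ 1.76×10^-4

d = 1/p = 1/2.45×10^-3″ = 408.2 pc
M = m − 5 log₁₀ d + 5 = 22.27 − 5·2.6108 + 5 = 14.216
M − M_☉ = 14.216 − 4.83 = 9.386
L/L_☉ = 10^(−0.4 × 9.386) = 1.761×10^-4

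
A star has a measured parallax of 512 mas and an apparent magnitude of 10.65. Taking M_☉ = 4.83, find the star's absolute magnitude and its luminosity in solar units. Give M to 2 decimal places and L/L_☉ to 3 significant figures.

d = 1/p = 1000/512 mas = 1.953 pc
M = m − 5 log₁₀ d + 5 = 10.65 − 5·0.2907 + 5 = 14.196
M − M_☉ = 14.196 − 4.83 = 9.366
L/L_☉ = 10^(−0.4 × 9.366) = 1.793×10^-4

M ≈ 14.20; L/L_☉ ≈ 1.79×10^-4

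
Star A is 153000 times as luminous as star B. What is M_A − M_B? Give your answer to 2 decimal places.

M_A − M_B ≈ -12.96

Pogson: ΔM = −2.5 log₁₀(ratio) = −2.5 log₁₀(153000) = −2.5 × 5.1847 = -12.962
Star A is brighter, so it has the smaller magnitude: the difference is negative.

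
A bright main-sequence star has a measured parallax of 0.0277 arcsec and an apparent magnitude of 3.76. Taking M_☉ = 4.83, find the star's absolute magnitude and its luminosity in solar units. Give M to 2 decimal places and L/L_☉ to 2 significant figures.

M ≈ 0.97; L/L_☉ ≈ 35

d = 1/p = 1/0.0277″ = 36.10 pc
M = m − 5 log₁₀ d + 5 = 3.76 − 5·1.5575 + 5 = 0.972
M − M_☉ = 0.972 − 4.83 = -3.858
L/L_☉ = 10^(−0.4 × -3.858) = 34.92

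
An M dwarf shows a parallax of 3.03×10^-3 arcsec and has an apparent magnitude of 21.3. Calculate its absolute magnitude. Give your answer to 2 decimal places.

M ≈ 13.71

d = 1/p = 1/3.03×10^-3″ = 330.0 pc
5 log₁₀(d/10 pc) = 5 log₁₀(330.0) − 5 = 7.593
M = m − 5 log₁₀(d/10) = 21.3 − 7.593 = 13.707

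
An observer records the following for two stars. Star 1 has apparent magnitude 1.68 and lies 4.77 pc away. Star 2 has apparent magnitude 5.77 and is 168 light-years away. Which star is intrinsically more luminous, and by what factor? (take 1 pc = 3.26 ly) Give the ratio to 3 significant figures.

Star 2 is more luminous, by a factor of 2.70.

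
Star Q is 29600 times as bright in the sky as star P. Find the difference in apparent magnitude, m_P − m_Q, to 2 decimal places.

Pogson: Δm = −2.5 log₁₀(ratio) = −2.5 log₁₀(29600) = −2.5 × 4.4713 = -11.178
Star Q is brighter so has the smaller magnitude: m_P − m_Q is positive.

m_P − m_Q ≈ 11.18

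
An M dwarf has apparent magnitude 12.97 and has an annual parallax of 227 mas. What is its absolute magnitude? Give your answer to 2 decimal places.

M ≈ 14.75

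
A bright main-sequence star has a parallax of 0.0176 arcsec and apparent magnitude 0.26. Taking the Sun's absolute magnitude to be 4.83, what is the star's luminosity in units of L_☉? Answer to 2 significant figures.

d = 1/p = 1/0.0176″ = 56.82 pc
M = m − 5 log₁₀ d + 5 = 0.26 − 5·1.7545 + 5 = -3.512
M − M_☉ = -3.512 − 4.83 = -8.342
L/L_☉ = 10^(−0.4 × -8.342) = 2173

L/L_☉ ≈ 2200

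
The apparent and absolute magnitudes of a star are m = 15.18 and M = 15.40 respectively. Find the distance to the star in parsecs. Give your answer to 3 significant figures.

Distance modulus: m − M = 15.18 − (15.40) = -0.220
m − M = 5 log₁₀ d − 5
log₁₀ d = (m − M)/5 + 1 = 0.9560
d = 10^0.9560 = 9.036 pc

d ≈ 9.04 pc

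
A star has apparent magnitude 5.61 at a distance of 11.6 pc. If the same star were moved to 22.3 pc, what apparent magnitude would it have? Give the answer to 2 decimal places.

m ≈ 7.03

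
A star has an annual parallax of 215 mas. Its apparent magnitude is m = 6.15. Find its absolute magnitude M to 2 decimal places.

p = 215 mas = 0.215″ → d = 1/p = 4.651 pc
5 log₁₀(d/10 pc) = 5 log₁₀(4.651) − 5 = -1.662
M = m − 5 log₁₀(d/10) = 6.15 + 1.662 = 7.812

M ≈ 7.81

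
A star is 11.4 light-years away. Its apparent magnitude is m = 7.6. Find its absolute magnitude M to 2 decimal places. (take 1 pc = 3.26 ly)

M ≈ 9.88

d = 11.4 ly / 3.26 = 3.497 pc
5 log₁₀(d/10 pc) = 5 log₁₀(3.497) − 5 = -2.282
M = m − 5 log₁₀(d/10) = 7.6 + 2.282 = 9.882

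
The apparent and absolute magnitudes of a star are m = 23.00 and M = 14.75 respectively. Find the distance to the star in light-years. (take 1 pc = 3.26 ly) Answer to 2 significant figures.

d ≈ 1500 ly

Distance modulus: m − M = 23.00 − (14.75) = 8.250
m − M = 5 log₁₀ d − 5
log₁₀ d = (m − M)/5 + 1 = 2.6500
d = 10^2.6500 = 446.7 pc
= 1456 ly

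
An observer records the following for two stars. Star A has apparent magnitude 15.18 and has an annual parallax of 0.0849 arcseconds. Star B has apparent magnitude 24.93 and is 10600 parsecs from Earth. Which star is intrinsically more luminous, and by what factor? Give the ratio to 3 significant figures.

Star A: d = 1/p = 1/0.0849″ = 11.78 pc
Star A: M = m − 5 log₁₀ d + 5 = 15.18 − 5·1.0711 + 5 = 14.825
Star B: M = m − 5 log₁₀ d + 5 = 24.93 − 5·4.0253 + 5 = 9.803
ΔM = M_A − M_B = 14.825 − (9.803) = 5.021; smaller M is more luminous → Star B.
L ratio = 10^(0.4 |ΔM|) = 10^2.008 = 102.0

Star B is more luminous, by a factor of 102.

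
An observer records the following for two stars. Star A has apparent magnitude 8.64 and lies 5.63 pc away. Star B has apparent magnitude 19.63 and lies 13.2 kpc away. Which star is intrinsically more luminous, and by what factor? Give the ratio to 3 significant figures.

Star A: M = m − 5 log₁₀ d + 5 = 8.64 − 5·0.7505 + 5 = 9.887
Star B: d = 13.2 kpc = 13200 pc
Star B: M = m − 5 log₁₀ d + 5 = 19.63 − 5·4.1206 + 5 = 4.027
ΔM = M_A − M_B = 9.887 − (4.027) = 5.860; smaller M is more luminous → Star B.
L ratio = 10^(0.4 |ΔM|) = 10^2.344 = 220.9

Star B is more luminous, by a factor of 221.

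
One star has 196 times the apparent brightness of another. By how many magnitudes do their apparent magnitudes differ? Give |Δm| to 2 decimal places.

|Δm| ≈ 5.73

Pogson: Δm = −2.5 log₁₀(ratio) = −2.5 log₁₀(196) = −2.5 × 2.2923 = -5.731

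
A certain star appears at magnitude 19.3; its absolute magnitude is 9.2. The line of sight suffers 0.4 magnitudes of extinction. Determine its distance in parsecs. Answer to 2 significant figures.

d ≈ 870 pc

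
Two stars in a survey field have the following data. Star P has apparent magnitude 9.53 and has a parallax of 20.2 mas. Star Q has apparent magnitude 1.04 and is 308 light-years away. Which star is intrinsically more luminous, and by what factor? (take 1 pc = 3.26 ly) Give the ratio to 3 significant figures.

Star P: p = 20.2 mas = 0.0202″ → d = 1/p = 49.50 pc
Star P: M = m − 5 log₁₀ d + 5 = 9.53 − 5·1.6946 + 5 = 6.057
Star Q: d = 308 ly / 3.26 = 94.48 pc
Star Q: M = m − 5 log₁₀ d + 5 = 1.04 − 5·1.9753 + 5 = -3.837
ΔM = M_P − M_Q = 6.057 − (-3.837) = 9.893; smaller M is more luminous → Star Q.
L ratio = 10^(0.4 |ΔM|) = 10^3.957 = 9065

Star Q is more luminous, by a factor of 9070.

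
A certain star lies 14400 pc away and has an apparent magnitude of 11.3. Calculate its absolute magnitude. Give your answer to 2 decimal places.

5 log₁₀(d/10 pc) = 5 log₁₀(14400) − 5 = 15.792
M = m − 5 log₁₀(d/10) = 11.3 − 15.792 = -4.492

M ≈ -4.49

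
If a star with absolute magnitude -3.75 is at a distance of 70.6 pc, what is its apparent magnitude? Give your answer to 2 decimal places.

m ≈ 0.49

m = M + 5 log₁₀ d − 5 = -3.75 + 5·1.8488 − 5 = 0.494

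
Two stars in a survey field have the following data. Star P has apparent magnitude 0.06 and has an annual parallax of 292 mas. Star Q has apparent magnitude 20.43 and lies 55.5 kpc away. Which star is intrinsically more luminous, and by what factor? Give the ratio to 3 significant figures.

Star Q is more luminous, by a factor of 1.87.

Star P: p = 292 mas = 0.292″ → d = 1/p = 3.425 pc
Star P: M = m − 5 log₁₀ d + 5 = 0.06 − 5·0.5346 + 5 = 2.387
Star Q: d = 55.5 kpc = 55500 pc
Star Q: M = m − 5 log₁₀ d + 5 = 20.43 − 5·4.7443 + 5 = 1.709
ΔM = M_P − M_Q = 2.387 − (1.709) = 0.678; smaller M is more luminous → Star Q.
L ratio = 10^(0.4 |ΔM|) = 10^0.271 = 1.868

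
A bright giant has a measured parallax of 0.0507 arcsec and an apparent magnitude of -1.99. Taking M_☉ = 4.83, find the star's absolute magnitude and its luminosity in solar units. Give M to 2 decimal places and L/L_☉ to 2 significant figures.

d = 1/p = 1/0.0507″ = 19.72 pc
M = m − 5 log₁₀ d + 5 = -1.99 − 5·1.2950 + 5 = -3.465
M − M_☉ = -3.465 − 4.83 = -8.295
L/L_☉ = 10^(−0.4 × -8.295) = 2080

M ≈ -3.46; L/L_☉ ≈ 2100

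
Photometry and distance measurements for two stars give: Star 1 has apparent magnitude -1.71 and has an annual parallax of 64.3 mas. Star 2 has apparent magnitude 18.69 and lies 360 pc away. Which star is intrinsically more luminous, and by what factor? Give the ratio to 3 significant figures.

Star 1 is more luminous, by a factor of 270000.

Star 1: p = 64.3 mas = 0.0643″ → d = 1/p = 15.55 pc
Star 1: M = m − 5 log₁₀ d + 5 = -1.71 − 5·1.1918 + 5 = -2.669
Star 2: M = m − 5 log₁₀ d + 5 = 18.69 − 5·2.5563 + 5 = 10.908
ΔM = M_1 − M_2 = -2.669 − (10.908) = -13.577; smaller M is more luminous → Star 1.
L ratio = 10^(0.4 |ΔM|) = 10^5.431 = 269800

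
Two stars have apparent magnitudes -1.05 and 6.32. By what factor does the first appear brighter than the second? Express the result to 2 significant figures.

Magnitude difference = -7.37
Flux ratio = 10^(−0.4 Δm) = 10^(−0.4 × -7.37) = 10^2.948 = 887.2

890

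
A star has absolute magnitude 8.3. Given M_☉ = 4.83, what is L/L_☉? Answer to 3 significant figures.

M − M_☉ = 8.3 − 4.83 = 3.470
L/L_☉ = 10^(−0.4 (M − M_☉)) = 10^-1.388 = 0.04093

L/L_☉ ≈ 0.0409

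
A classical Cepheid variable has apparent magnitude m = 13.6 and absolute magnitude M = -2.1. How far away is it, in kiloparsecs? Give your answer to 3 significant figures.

d ≈ 13.8 kpc

μ = m − M = 15.700
m − M = 5 log₁₀ d − 5
log₁₀ d = (m − M)/5 + 1 = 4.1400
d = 10^4.1400 = 13800 pc
= 13.80 kpc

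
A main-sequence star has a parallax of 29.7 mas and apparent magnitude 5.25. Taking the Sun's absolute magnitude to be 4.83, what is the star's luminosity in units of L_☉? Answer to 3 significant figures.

d = 1/p = 1000/29.7 mas = 33.67 pc
M = m − 5 log₁₀ d + 5 = 5.25 − 5·1.5272 + 5 = 2.614
M − M_☉ = 2.614 − 4.83 = -2.216
L/L_☉ = 10^(−0.4 × -2.216) = 7.700

L/L_☉ ≈ 7.70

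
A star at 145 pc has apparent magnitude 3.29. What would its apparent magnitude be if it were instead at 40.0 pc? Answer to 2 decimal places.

m ≈ 0.49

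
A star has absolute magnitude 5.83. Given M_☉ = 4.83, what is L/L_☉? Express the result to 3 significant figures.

M − M_☉ = 5.83 − 4.83 = 1.000
L/L_☉ = 10^(−0.4 (M − M_☉)) = 10^-0.400 = 0.3981

L/L_☉ ≈ 0.398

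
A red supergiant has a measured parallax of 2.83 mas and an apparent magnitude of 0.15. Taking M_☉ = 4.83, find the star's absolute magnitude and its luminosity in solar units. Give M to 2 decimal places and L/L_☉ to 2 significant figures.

M ≈ -7.59; L/L_☉ ≈ 93000

d = 1/p = 1000/2.83 mas = 353.4 pc
M = m − 5 log₁₀ d + 5 = 0.15 − 5·2.5482 + 5 = -7.591
M − M_☉ = -7.591 − 4.83 = -12.421
L/L_☉ = 10^(−0.4 × -12.421) = 92990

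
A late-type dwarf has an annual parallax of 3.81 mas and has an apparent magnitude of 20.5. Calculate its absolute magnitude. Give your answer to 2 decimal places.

M ≈ 13.40

p = 3.81 mas = 3.81×10^-3″ → d = 1/p = 262.5 pc
5 log₁₀(d/10 pc) = 5 log₁₀(262.5) − 5 = 7.095
M = m − 5 log₁₀(d/10) = 20.5 − 7.095 = 13.405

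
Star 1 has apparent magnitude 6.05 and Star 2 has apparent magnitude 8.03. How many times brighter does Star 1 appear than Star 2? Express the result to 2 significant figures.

Magnitude difference = -1.98
Flux ratio = 10^(−0.4 Δm) = 10^(−0.4 × -1.98) = 10^0.792 = 6.194

6.2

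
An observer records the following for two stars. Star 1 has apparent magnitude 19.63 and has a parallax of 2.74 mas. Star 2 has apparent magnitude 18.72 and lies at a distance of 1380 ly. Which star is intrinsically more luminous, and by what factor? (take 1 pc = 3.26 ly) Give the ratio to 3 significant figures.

Star 1: p = 2.74 mas = 2.74×10^-3″ → d = 1/p = 365.0 pc
Star 1: M = m − 5 log₁₀ d + 5 = 19.63 − 5·2.5622 + 5 = 11.819
Star 2: d = 1380 ly / 3.26 = 423.3 pc
Star 2: M = m − 5 log₁₀ d + 5 = 18.72 − 5·2.6267 + 5 = 10.587
ΔM = M_1 − M_2 = 11.819 − (10.587) = 1.232; smaller M is more luminous → Star 2.
L ratio = 10^(0.4 |ΔM|) = 10^0.493 = 3.110

Star 2 is more luminous, by a factor of 3.11.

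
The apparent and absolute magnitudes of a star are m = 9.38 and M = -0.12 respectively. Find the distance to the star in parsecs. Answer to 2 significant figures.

Distance modulus: m − M = 9.38 − (-0.12) = 9.500
m − M = 5 log₁₀ d − 5
log₁₀ d = (m − M)/5 + 1 = 2.9000
d = 10^2.9000 = 794.3 pc

d ≈ 790 pc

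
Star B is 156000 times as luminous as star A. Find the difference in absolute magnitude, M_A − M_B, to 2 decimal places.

M_A − M_B ≈ 12.98

Pogson: ΔM = −2.5 log₁₀(ratio) = −2.5 log₁₀(156000) = −2.5 × 5.1931 = -12.983
Star B is brighter so has the smaller magnitude: M_A − M_B is positive.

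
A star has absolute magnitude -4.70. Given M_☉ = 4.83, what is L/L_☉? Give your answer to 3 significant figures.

M − M_☉ = -4.70 − 4.83 = -9.530
L/L_☉ = 10^(−0.4 (M − M_☉)) = 10^3.812 = 6486

L/L_☉ ≈ 6490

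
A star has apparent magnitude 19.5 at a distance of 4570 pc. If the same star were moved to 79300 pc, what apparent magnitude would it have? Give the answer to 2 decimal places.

m ≈ 25.70

Flux ∝ 1/d², so Δm = 5 log₁₀(d₂/d₁) = 5 log₁₀(79300/4570) = 6.197
m₂ = m₁ + Δm = 19.5 + (6.197) = 25.697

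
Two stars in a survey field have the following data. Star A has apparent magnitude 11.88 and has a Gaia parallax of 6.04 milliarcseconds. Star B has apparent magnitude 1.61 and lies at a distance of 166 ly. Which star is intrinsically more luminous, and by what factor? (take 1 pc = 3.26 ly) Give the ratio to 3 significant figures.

Star B is more luminous, by a factor of 1210.

Star A: p = 6.04 mas = 6.04×10^-3″ → d = 1/p = 165.6 pc
Star A: M = m − 5 log₁₀ d + 5 = 11.88 − 5·2.2190 + 5 = 5.785
Star B: d = 166 ly / 3.26 = 50.92 pc
Star B: M = m − 5 log₁₀ d + 5 = 1.61 − 5·1.7069 + 5 = -1.924
ΔM = M_A − M_B = 5.785 − (-1.924) = 7.710; smaller M is more luminous → Star B.
L ratio = 10^(0.4 |ΔM|) = 10^3.084 = 1213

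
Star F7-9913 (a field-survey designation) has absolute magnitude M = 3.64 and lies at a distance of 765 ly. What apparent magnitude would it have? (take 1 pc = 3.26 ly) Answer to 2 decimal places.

m ≈ 10.49

d = 765 ly / 3.26 = 234.7 pc
m = M + 5 log₁₀ d − 5 = 3.64 + 5·2.3704 − 5 = 10.492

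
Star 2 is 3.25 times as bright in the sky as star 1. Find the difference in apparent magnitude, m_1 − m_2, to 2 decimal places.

Pogson: Δm = −2.5 log₁₀(ratio) = −2.5 log₁₀(3.25) = −2.5 × 0.5119 = -1.280
Star 2 is brighter so has the smaller magnitude: m_1 − m_2 is positive.

m_1 − m_2 ≈ 1.28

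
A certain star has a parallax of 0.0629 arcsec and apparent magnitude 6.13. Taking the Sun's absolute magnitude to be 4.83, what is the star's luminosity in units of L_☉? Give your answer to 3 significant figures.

d = 1/p = 1/0.0629″ = 15.90 pc
M = m − 5 log₁₀ d + 5 = 6.13 − 5·1.2013 + 5 = 5.123
M − M_☉ = 5.123 − 4.83 = 0.293
L/L_☉ = 10^(−0.4 × 0.293) = 0.7633

L/L_☉ ≈ 0.763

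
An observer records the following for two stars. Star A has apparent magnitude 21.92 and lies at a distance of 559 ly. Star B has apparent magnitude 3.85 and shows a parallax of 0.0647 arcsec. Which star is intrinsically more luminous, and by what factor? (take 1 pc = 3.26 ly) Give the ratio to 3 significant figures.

Star A: d = 559 ly / 3.26 = 171.5 pc
Star A: M = m − 5 log₁₀ d + 5 = 21.92 − 5·2.2342 + 5 = 15.749
Star B: d = 1/p = 1/0.0647″ = 15.46 pc
Star B: M = m − 5 log₁₀ d + 5 = 3.85 − 5·1.1891 + 5 = 2.905
ΔM = M_A − M_B = 15.749 − (2.905) = 12.845; smaller M is more luminous → Star B.
L ratio = 10^(0.4 |ΔM|) = 10^5.138 = 137300

Star B is more luminous, by a factor of 137000.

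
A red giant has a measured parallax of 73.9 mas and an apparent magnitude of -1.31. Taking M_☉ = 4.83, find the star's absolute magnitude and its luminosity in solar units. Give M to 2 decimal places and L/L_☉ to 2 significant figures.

d = 1/p = 1000/73.9 mas = 13.53 pc
M = m − 5 log₁₀ d + 5 = -1.31 − 5·1.1314 + 5 = -1.967
M − M_☉ = -1.967 − 4.83 = -6.797
L/L_☉ = 10^(−0.4 × -6.797) = 523.3

M ≈ -1.97; L/L_☉ ≈ 520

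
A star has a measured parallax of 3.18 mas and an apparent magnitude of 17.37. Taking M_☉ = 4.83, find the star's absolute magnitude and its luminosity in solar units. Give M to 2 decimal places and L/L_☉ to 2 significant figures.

M ≈ 9.88; L/L_☉ ≈ 9.5×10^-3

d = 1/p = 1000/3.18 mas = 314.5 pc
M = m − 5 log₁₀ d + 5 = 17.37 − 5·2.4976 + 5 = 9.882
M − M_☉ = 9.882 − 4.83 = 5.052
L/L_☉ = 10^(−0.4 × 5.052) = 9.531×10^-3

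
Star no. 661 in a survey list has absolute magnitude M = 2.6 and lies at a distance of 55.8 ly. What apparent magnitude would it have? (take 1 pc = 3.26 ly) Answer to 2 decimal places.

m ≈ 3.77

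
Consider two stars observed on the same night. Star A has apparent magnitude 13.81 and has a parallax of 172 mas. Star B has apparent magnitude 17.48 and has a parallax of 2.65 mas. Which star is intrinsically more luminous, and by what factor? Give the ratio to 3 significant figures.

Star B is more luminous, by a factor of 143.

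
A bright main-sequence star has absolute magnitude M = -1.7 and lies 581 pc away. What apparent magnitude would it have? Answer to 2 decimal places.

m ≈ 7.12

m = M + 5 log₁₀ d − 5 = -1.7 + 5·2.7642 − 5 = 7.121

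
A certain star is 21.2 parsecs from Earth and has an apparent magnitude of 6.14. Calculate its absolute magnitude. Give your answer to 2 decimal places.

5 log₁₀(d/10 pc) = 5 log₁₀(21.20) − 5 = 1.632
M = m − 5 log₁₀(d/10) = 6.14 − 1.632 = 4.508

M ≈ 4.51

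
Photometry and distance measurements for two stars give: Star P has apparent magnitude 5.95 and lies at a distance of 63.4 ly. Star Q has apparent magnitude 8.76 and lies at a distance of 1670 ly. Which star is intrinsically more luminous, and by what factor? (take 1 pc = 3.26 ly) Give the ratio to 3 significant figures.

Star P: d = 63.4 ly / 3.26 = 19.45 pc
Star P: M = m − 5 log₁₀ d + 5 = 5.95 − 5·1.2889 + 5 = 4.506
Star Q: d = 1670 ly / 3.26 = 512.3 pc
Star Q: M = m − 5 log₁₀ d + 5 = 8.76 − 5·2.7095 + 5 = 0.213
ΔM = M_P − M_Q = 4.506 − (0.213) = 4.293; smaller M is more luminous → Star Q.
L ratio = 10^(0.4 |ΔM|) = 10^1.717 = 52.15

Star Q is more luminous, by a factor of 52.2.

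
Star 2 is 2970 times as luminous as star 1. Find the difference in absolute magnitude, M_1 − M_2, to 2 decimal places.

M_1 − M_2 ≈ 8.68

Pogson: ΔM = −2.5 log₁₀(ratio) = −2.5 log₁₀(2970) = −2.5 × 3.4728 = -8.682
Star 2 is brighter so has the smaller magnitude: M_1 − M_2 is positive.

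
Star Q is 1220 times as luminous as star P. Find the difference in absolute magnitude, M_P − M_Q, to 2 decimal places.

M_P − M_Q ≈ 7.72

Pogson: ΔM = −2.5 log₁₀(ratio) = −2.5 log₁₀(1220) = −2.5 × 3.0864 = -7.716
Star Q is brighter so has the smaller magnitude: M_P − M_Q is positive.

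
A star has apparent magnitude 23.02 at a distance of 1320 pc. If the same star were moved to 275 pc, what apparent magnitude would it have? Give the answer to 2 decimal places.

m ≈ 19.61

Flux ∝ 1/d², so Δm = 5 log₁₀(d₂/d₁) = 5 log₁₀(275/1320) = -3.406
m₂ = m₁ + Δm = 23.02 + (-3.406) = 19.614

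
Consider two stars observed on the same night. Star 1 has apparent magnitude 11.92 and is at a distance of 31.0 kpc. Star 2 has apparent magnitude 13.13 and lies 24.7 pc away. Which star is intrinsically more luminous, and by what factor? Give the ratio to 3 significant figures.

Star 1 is more luminous, by a factor of 4.80×10^6.

Star 1: d = 31.0 kpc = 31000 pc
Star 1: M = m − 5 log₁₀ d + 5 = 11.92 − 5·4.4914 + 5 = -5.537
Star 2: M = m − 5 log₁₀ d + 5 = 13.13 − 5·1.3927 + 5 = 11.167
ΔM = M_1 − M_2 = -5.537 − (11.167) = -16.703; smaller M is more luminous → Star 1.
L ratio = 10^(0.4 |ΔM|) = 10^6.681 = 4.801×10^6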